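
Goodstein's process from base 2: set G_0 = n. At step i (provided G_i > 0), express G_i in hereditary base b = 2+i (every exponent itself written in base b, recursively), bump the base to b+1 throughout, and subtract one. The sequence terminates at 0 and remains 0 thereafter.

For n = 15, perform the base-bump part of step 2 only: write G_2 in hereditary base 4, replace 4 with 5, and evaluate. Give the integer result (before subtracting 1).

G_0 = 15. HB_2(15) = 2^(2 + 1) + 2^2 + 2 + 1. Bump = 112. G_1 = 111.
G_1 = 111. HB_3(111) = 3^(3 + 1) + 3^3 + 3. Bump = 1284. G_2 = 1283.
G_2 = 1283. HB_4(1283) = 4^(4 + 1) + 4^4 + 3. Bump = 18753. G_3 = 18752.

18753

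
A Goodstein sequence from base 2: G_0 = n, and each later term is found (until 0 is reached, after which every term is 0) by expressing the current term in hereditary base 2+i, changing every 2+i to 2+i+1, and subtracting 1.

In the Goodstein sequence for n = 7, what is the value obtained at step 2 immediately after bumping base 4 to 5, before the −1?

[0] 7 ≡ 2^2 + 2 + 1 (base 2). Lift 3: 31. −1: 30.
[1] 30 ≡ 3^3 + 3 (base 3). Lift 4: 260. −1: 259.
[2] 259 ≡ 4^4 + 3 (base 4). Lift 5: 3128. −1: 3127.

3128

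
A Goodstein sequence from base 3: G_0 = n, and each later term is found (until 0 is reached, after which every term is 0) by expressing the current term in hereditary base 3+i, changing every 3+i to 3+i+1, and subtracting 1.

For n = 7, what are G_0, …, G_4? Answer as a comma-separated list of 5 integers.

base 3: 7 = 2·3 + 1; at 4: 2·4 + 1 = 9; next = 8
base 4: 8 = 2·4; at 5: 2·5 = 10; next = 9
base 5: 9 = 5 + 4; at 6: 6 + 4 = 10; next = 9
base 6: 9 = 6 + 3; at 7: 7 + 3 = 10; next = 9

7, 8, 9, 9, 9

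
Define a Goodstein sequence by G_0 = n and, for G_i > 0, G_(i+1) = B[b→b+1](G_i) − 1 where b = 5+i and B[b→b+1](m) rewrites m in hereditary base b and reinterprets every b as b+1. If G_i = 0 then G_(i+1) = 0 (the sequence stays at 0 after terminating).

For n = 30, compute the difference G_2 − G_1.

G_0=30  [base 5] 5^2 + 5  →[5↦6]→  6^2 + 6 = 42  −1 ⇒ G_1=41
G_1=41  [base 6] 6^2 + 5  →[6↦7]→  7^2 + 5 = 54  −1 ⇒ G_2=53

12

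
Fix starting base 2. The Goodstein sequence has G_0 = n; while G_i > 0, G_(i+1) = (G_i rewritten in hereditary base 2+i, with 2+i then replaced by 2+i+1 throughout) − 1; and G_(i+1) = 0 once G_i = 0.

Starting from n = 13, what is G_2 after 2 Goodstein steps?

1279

base 2: 13 = 2^(2 + 1) + 2^2 + 1; at 3: 3^(3 + 1) + 3^3 + 1 = 109; next = 108
base 3: 108 = 3^(3 + 1) + 3^3; at 4: 4^(4 + 1) + 4^4 = 1280; next = 1279
base 4: 1279 = 4^(4 + 1) + 3·4^3 + 3·4^2 + 3·4 + 3; at 5: 5^(5 + 1) + 3·5^3 + 3·5^2 + 3·5 + 3 = 16093; next = 16092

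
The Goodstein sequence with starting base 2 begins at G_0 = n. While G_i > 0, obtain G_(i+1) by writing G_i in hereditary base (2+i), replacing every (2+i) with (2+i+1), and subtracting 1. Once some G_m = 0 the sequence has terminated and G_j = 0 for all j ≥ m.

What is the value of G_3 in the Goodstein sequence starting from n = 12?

15685

G_0 = 12. HB_2(12) = 2^(2 + 1) + 2^2. Bump = 108. G_1 = 107.
G_1 = 107. HB_3(107) = 3^(3 + 1) + 2·3^2 + 2·3 + 2. Bump = 1066. G_2 = 1065.
G_2 = 1065. HB_4(1065) = 4^(4 + 1) + 2·4^2 + 2·4 + 1. Bump = 15686. G_3 = 15685.
G_3 = 15685. HB_5(15685) = 5^(5 + 1) + 2·5^2 + 2·5. Bump = 280020. G_4 = 280019.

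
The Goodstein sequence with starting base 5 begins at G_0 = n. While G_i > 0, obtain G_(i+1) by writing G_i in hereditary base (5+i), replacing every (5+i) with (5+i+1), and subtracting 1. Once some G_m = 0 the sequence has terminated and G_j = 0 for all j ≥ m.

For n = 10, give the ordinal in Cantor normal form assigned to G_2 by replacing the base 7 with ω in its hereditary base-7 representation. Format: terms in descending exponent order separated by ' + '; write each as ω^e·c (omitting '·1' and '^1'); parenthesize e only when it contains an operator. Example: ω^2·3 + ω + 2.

ω + 4

step 0: 10 = 2·5; sub 6 for 5: 2·6; = 12; G_1 = 12−1 = 11
step 1: 11 = 6 + 5; sub 7 for 6: 7 + 5; = 12; G_2 = 12−1 = 11
step 2: 11 = 7 + 4; sub 8 for 7: 8 + 4; = 12; G_3 = 12−1 = 11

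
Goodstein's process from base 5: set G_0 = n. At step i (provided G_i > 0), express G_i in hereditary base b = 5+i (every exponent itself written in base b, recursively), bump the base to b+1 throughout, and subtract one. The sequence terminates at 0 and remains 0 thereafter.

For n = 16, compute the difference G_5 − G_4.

1

i=0: 16 = 3·5 + 1 (b=5); 5→6: 3·6 + 1 = 19; 19−1 = 18
i=1: 18 = 3·6 (b=6); 6→7: 3·7 = 21; 21−1 = 20
i=2: 20 = 2·7 + 6 (b=7); 7→8: 2·8 + 6 = 22; 22−1 = 21
i=3: 21 = 2·8 + 5 (b=8); 8→9: 2·9 + 5 = 23; 23−1 = 22
i=4: 22 = 2·9 + 4 (b=9); 9→10: 2·10 + 4 = 24; 24−1 = 23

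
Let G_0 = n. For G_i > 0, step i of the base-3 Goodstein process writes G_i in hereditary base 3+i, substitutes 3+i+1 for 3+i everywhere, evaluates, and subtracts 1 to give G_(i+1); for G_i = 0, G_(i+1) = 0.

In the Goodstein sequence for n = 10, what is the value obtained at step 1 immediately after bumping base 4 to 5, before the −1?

10 —HB3→ 3^2 + 1 —bump→ 4^2 + 1 = 17 —(−1)→ 16
16 —HB4→ 4^2 —bump→ 5^2 = 25 —(−1)→ 24

25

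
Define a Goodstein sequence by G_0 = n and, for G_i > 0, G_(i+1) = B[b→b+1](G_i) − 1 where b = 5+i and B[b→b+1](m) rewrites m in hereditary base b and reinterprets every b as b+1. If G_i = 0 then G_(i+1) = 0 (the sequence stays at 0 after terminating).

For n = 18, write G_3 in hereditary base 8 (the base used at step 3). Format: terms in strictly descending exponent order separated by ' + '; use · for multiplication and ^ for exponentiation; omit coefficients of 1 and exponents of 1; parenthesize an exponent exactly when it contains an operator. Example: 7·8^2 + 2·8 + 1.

3·8

G_0=18  [base 5] 3·5 + 3  →[5↦6]→  3·6 + 3 = 21  −1 ⇒ G_1=20
G_1=20  [base 6] 3·6 + 2  →[6↦7]→  3·7 + 2 = 23  −1 ⇒ G_2=22
G_2=22  [base 7] 3·7 + 1  →[7↦8]→  3·8 + 1 = 25  −1 ⇒ G_3=24
G_3=24  [base 8] 3·8  →[8↦9]→  3·9 = 27  −1 ⇒ G_4=26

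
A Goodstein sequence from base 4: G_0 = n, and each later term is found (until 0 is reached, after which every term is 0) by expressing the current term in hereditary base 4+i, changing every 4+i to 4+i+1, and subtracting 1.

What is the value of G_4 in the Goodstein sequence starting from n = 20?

65

G_0 = 20. HB_4(20) = 4^2 + 4. Bump = 30. G_1 = 29.
G_1 = 29. HB_5(29) = 5^2 + 4. Bump = 40. G_2 = 39.
G_2 = 39. HB_6(39) = 6^2 + 3. Bump = 52. G_3 = 51.
G_3 = 51. HB_7(51) = 7^2 + 2. Bump = 66. G_4 = 65.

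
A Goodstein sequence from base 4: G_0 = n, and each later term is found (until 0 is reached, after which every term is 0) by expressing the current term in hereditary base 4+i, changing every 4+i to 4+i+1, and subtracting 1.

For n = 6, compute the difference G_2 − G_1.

i=0: 6 = 4 + 2 (b=4); 4→5: 5 + 2 = 7; 7−1 = 6
i=1: 6 = 5 + 1 (b=5); 5→6: 6 + 1 = 7; 7−1 = 6

0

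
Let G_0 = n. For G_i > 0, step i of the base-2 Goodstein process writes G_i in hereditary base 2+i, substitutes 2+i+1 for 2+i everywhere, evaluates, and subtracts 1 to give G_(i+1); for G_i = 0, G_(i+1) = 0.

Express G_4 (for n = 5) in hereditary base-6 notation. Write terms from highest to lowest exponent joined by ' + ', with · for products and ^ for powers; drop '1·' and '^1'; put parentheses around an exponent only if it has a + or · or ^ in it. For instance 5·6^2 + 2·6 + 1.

3·6^3 + 3·6^2 + 3·6 + 1

base 2: 5 = 2^2 + 1; at 3: 3^3 + 1 = 28; next = 27
base 3: 27 = 3^3; at 4: 4^4 = 256; next = 255
base 4: 255 = 3·4^3 + 3·4^2 + 3·4 + 3; at 5: 3·5^3 + 3·5^2 + 3·5 + 3 = 468; next = 467
base 5: 467 = 3·5^3 + 3·5^2 + 3·5 + 2; at 6: 3·6^3 + 3·6^2 + 3·6 + 2 = 776; next = 775
base 6: 775 = 3·6^3 + 3·6^2 + 3·6 + 1; at 7: 3·7^3 + 3·7^2 + 3·7 + 1 = 1198; next = 1197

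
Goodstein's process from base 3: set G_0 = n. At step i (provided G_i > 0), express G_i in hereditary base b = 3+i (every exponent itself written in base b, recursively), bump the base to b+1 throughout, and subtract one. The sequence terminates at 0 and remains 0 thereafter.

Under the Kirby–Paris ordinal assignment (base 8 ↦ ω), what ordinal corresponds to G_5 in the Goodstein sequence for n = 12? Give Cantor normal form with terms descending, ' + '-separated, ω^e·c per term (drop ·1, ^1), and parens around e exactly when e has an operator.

base 3: 12 = 3^2 + 3; at 4: 4^2 + 4 = 20; next = 19
base 4: 19 = 4^2 + 3; at 5: 5^2 + 3 = 28; next = 27
base 5: 27 = 5^2 + 2; at 6: 6^2 + 2 = 38; next = 37
base 6: 37 = 6^2 + 1; at 7: 7^2 + 1 = 50; next = 49
base 7: 49 = 7^2; at 8: 8^2 = 64; next = 63
base 8: 63 = 7·8 + 7; at 9: 7·9 + 7 = 70; next = 69

ω·7 + 7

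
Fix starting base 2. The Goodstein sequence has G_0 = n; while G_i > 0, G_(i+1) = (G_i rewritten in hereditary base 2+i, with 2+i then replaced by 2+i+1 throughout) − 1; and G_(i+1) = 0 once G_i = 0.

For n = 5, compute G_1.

27

G_0=5  [base 2] 2^2 + 1  →[2↦3]→  3^3 + 1 = 28  −1 ⇒ G_1=27
G_1=27  [base 3] 3^3  →[3↦4]→  4^4 = 256  −1 ⇒ G_2=255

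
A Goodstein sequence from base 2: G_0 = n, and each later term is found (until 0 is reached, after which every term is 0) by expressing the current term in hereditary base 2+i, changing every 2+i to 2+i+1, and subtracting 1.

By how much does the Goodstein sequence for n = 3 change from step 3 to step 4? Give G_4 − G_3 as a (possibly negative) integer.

i=0: 3 = 2 + 1 (b=2); 2→3: 3 + 1 = 4; 4−1 = 3
i=1: 3 = 3 (b=3); 3→4: 4 = 4; 4−1 = 3
i=2: 3 = 3 (b=4); 4→5: 3 = 3; 3−1 = 2
i=3: 2 = 2 (b=5); 5→6: 2 = 2; 2−1 = 1

-1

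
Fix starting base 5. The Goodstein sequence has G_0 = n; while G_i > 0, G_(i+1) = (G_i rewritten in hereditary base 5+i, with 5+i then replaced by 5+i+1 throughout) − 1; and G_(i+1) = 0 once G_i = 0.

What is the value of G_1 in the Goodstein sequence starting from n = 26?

step 0: 26 = 5^2 + 1; sub 6 for 5: 6^2 + 1; = 37; G_1 = 37−1 = 36
step 1: 36 = 6^2; sub 7 for 6: 7^2; = 49; G_2 = 49−1 = 48

36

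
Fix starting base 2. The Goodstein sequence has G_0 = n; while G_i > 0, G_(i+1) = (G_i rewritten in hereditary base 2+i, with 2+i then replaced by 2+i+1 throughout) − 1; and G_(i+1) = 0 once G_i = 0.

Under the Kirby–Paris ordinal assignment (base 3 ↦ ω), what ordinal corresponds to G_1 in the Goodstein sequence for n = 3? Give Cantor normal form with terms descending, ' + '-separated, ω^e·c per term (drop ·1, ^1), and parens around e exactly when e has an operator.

ω

step 0: 3 = 2 + 1; sub 3 for 2: 3 + 1; = 4; G_1 = 4−1 = 3
step 1: 3 = 3; sub 4 for 3: 4; = 4; G_2 = 4−1 = 3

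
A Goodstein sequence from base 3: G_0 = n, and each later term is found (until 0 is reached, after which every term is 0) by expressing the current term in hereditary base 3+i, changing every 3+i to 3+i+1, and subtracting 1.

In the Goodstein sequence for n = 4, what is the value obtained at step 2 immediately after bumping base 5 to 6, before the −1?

4

G_0 = 4. HB_3(4) = 3 + 1. Bump = 5. G_1 = 4.
G_1 = 4. HB_4(4) = 4. Bump = 5. G_2 = 4.
G_2 = 4. HB_5(4) = 4. Bump = 4. G_3 = 3.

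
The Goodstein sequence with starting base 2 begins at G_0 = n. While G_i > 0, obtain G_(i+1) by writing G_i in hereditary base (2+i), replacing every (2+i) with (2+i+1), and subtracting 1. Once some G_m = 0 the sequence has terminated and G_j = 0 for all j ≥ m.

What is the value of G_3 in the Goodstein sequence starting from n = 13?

16092

13 —HB2→ 2^(2 + 1) + 2^2 + 1 —bump→ 3^(3 + 1) + 3^3 + 1 = 109 —(−1)→ 108
108 —HB3→ 3^(3 + 1) + 3^3 —bump→ 4^(4 + 1) + 4^4 = 1280 —(−1)→ 1279
1279 —HB4→ 4^(4 + 1) + 3·4^3 + 3·4^2 + 3·4 + 3 —bump→ 5^(5 + 1) + 3·5^3 + 3·5^2 + 3·5 + 3 = 16093 —(−1)→ 16092
16092 —HB5→ 5^(5 + 1) + 3·5^3 + 3·5^2 + 3·5 + 2 —bump→ 6^(6 + 1) + 3·6^3 + 3·6^2 + 3·6 + 2 = 280712 —(−1)→ 280711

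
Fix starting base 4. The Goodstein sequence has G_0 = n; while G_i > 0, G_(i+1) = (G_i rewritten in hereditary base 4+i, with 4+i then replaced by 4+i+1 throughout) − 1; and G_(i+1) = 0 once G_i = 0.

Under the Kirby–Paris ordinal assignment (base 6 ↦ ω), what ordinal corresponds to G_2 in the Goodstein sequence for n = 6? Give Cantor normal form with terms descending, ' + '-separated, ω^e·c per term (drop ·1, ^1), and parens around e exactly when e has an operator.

ω

[0] 6 ≡ 4 + 2 (base 4). Lift 5: 7. −1: 6.
[1] 6 ≡ 5 + 1 (base 5). Lift 6: 7. −1: 6.
[2] 6 ≡ 6 (base 6). Lift 7: 7. −1: 6.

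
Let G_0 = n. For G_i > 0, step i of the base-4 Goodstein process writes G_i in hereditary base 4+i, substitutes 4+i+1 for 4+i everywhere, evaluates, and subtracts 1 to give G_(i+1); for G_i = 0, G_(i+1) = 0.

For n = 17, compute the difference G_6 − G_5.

4

(0) 17|_4 = 4^2 + 1 ↦ 5^2 + 1|_5 = 26 ⇒ 25
(1) 25|_5 = 5^2 ↦ 6^2|_6 = 36 ⇒ 35
(2) 35|_6 = 5·6 + 5 ↦ 5·7 + 5|_7 = 40 ⇒ 39
(3) 39|_7 = 5·7 + 4 ↦ 5·8 + 4|_8 = 44 ⇒ 43
(4) 43|_8 = 5·8 + 3 ↦ 5·9 + 3|_9 = 48 ⇒ 47
(5) 47|_9 = 5·9 + 2 ↦ 5·10 + 2|_10 = 52 ⇒ 51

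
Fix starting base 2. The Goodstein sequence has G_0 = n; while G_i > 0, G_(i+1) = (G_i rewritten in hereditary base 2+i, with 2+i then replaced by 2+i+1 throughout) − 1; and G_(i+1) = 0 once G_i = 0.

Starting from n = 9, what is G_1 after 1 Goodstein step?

base 2: 9 = 2^(2 + 1) + 1; at 3: 3^(3 + 1) + 1 = 82; next = 81
base 3: 81 = 3^(3 + 1); at 4: 4^(4 + 1) = 1024; next = 1023

81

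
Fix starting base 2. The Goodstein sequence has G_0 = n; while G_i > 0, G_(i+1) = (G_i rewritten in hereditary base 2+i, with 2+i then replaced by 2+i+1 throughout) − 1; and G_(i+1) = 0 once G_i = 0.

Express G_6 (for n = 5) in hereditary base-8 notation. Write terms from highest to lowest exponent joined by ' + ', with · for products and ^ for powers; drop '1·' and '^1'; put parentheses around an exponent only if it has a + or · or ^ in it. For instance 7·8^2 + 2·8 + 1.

G_0 = 5. HB_2(5) = 2^2 + 1. Bump = 28. G_1 = 27.
G_1 = 27. HB_3(27) = 3^3. Bump = 256. G_2 = 255.
G_2 = 255. HB_4(255) = 3·4^3 + 3·4^2 + 3·4 + 3. Bump = 468. G_3 = 467.
G_3 = 467. HB_5(467) = 3·5^3 + 3·5^2 + 3·5 + 2. Bump = 776. G_4 = 775.
G_4 = 775. HB_6(775) = 3·6^3 + 3·6^2 + 3·6 + 1. Bump = 1198. G_5 = 1197.
G_5 = 1197. HB_7(1197) = 3·7^3 + 3·7^2 + 3·7. Bump = 1752. G_6 = 1751.

3·8^3 + 3·8^2 + 2·8 + 7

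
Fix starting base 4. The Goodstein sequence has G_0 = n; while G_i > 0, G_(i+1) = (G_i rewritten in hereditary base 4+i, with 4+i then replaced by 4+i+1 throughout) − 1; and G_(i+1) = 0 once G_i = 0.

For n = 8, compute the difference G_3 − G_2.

G_0=8  [base 4] 2·4  →[4↦5]→  2·5 = 10  −1 ⇒ G_1=9
G_1=9  [base 5] 5 + 4  →[5↦6]→  6 + 4 = 10  −1 ⇒ G_2=9
G_2=9  [base 6] 6 + 3  →[6↦7]→  7 + 3 = 10  −1 ⇒ G_3=9

0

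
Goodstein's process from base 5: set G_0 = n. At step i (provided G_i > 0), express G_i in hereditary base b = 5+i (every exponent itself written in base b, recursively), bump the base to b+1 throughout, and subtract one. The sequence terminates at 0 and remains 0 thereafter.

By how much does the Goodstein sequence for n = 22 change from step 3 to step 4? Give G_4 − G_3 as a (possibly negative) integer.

i=0: 22 = 4·5 + 2 (b=5); 5→6: 4·6 + 2 = 26; 26−1 = 25
i=1: 25 = 4·6 + 1 (b=6); 6→7: 4·7 + 1 = 29; 29−1 = 28
i=2: 28 = 4·7 (b=7); 7→8: 4·8 = 32; 32−1 = 31
i=3: 31 = 3·8 + 7 (b=8); 8→9: 3·9 + 7 = 34; 34−1 = 33

2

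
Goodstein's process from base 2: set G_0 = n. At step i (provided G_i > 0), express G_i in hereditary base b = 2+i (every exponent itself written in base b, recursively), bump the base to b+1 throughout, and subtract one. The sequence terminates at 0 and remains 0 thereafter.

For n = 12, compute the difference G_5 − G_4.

5484891

[0] 12 ≡ 2^(2 + 1) + 2^2 (base 2). Lift 3: 108. −1: 107.
[1] 107 ≡ 3^(3 + 1) + 2·3^2 + 2·3 + 2 (base 3). Lift 4: 1066. −1: 1065.
[2] 1065 ≡ 4^(4 + 1) + 2·4^2 + 2·4 + 1 (base 4). Lift 5: 15686. −1: 15685.
[3] 15685 ≡ 5^(5 + 1) + 2·5^2 + 2·5 (base 5). Lift 6: 280020. −1: 280019.
[4] 280019 ≡ 6^(6 + 1) + 2·6^2 + 6 + 5 (base 6). Lift 7: 5764911. −1: 5764910.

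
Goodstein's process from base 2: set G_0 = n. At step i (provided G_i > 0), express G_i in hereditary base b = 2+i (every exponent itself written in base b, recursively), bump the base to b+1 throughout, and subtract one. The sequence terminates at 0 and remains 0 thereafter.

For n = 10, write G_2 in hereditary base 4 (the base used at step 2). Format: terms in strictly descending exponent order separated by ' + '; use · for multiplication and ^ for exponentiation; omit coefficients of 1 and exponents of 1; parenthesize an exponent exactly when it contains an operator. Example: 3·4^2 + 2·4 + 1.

base 2: 10 = 2^(2 + 1) + 2; at 3: 3^(3 + 1) + 3 = 84; next = 83
base 3: 83 = 3^(3 + 1) + 2; at 4: 4^(4 + 1) + 2 = 1026; next = 1025
base 4: 1025 = 4^(4 + 1) + 1; at 5: 5^(5 + 1) + 1 = 15626; next = 15625

4^(4 + 1) + 1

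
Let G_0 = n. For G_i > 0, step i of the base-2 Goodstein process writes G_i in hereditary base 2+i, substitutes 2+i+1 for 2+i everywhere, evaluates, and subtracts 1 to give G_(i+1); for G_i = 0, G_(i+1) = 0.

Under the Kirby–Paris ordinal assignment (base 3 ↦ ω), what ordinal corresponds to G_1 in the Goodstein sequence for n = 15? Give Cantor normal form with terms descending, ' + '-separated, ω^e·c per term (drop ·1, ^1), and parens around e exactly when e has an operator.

base 2: 15 = 2^(2 + 1) + 2^2 + 2 + 1; at 3: 3^(3 + 1) + 3^3 + 3 + 1 = 112; next = 111
base 3: 111 = 3^(3 + 1) + 3^3 + 3; at 4: 4^(4 + 1) + 4^4 + 4 = 1284; next = 1283

ω^(ω + 1) + ω^ω + ω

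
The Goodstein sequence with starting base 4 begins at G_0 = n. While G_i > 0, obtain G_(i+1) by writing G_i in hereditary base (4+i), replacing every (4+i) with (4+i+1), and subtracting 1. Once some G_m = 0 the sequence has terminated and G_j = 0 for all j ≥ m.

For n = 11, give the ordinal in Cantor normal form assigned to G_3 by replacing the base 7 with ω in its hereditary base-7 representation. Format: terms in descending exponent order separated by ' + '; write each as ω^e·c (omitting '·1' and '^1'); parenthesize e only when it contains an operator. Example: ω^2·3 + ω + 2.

i=0: 11 = 2·4 + 3 (b=4); 4→5: 2·5 + 3 = 13; 13−1 = 12
i=1: 12 = 2·5 + 2 (b=5); 5→6: 2·6 + 2 = 14; 14−1 = 13
i=2: 13 = 2·6 + 1 (b=6); 6→7: 2·7 + 1 = 15; 15−1 = 14

ω·2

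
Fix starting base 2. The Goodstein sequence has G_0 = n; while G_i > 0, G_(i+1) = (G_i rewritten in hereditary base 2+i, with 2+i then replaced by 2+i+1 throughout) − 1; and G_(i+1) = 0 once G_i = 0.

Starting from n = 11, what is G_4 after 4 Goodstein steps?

279937

i=0: 11 = 2^(2 + 1) + 2 + 1 (b=2); 2→3: 3^(3 + 1) + 3 + 1 = 85; 85−1 = 84
i=1: 84 = 3^(3 + 1) + 3 (b=3); 3→4: 4^(4 + 1) + 4 = 1028; 1028−1 = 1027
i=2: 1027 = 4^(4 + 1) + 3 (b=4); 4→5: 5^(5 + 1) + 3 = 15628; 15628−1 = 15627
i=3: 15627 = 5^(5 + 1) + 2 (b=5); 5→6: 6^(6 + 1) + 2 = 279938; 279938−1 = 279937
i=4: 279937 = 6^(6 + 1) + 1 (b=6); 6→7: 7^(7 + 1) + 1 = 5764802; 5764802−1 = 5764801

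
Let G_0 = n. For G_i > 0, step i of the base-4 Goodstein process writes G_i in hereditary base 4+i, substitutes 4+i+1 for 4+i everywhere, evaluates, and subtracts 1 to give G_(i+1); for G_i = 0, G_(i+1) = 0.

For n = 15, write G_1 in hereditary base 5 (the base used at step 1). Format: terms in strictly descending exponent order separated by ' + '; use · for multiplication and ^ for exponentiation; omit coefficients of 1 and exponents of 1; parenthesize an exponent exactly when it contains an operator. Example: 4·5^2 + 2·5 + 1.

[0] 15 ≡ 3·4 + 3 (base 4). Lift 5: 18. −1: 17.
[1] 17 ≡ 3·5 + 2 (base 5). Lift 6: 20. −1: 19.

3·5 + 2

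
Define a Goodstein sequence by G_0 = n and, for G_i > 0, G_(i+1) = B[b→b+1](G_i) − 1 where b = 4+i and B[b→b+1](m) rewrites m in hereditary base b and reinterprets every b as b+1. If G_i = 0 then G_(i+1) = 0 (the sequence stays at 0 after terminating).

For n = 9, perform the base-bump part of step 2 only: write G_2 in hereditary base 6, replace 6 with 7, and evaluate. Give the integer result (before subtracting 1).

12

i=0: 9 = 2·4 + 1 (b=4); 4→5: 2·5 + 1 = 11; 11−1 = 10
i=1: 10 = 2·5 (b=5); 5→6: 2·6 = 12; 12−1 = 11
i=2: 11 = 6 + 5 (b=6); 6→7: 7 + 5 = 12; 12−1 = 11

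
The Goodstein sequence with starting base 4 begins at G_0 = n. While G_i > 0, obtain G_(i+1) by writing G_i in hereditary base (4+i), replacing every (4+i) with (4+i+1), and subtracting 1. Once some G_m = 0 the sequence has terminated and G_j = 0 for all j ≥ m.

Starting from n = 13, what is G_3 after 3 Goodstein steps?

(0) 13|_4 = 3·4 + 1 ↦ 3·5 + 1|_5 = 16 ⇒ 15
(1) 15|_5 = 3·5 ↦ 3·6|_6 = 18 ⇒ 17
(2) 17|_6 = 2·6 + 5 ↦ 2·7 + 5|_7 = 19 ⇒ 18
(3) 18|_7 = 2·7 + 4 ↦ 2·8 + 4|_8 = 20 ⇒ 19

18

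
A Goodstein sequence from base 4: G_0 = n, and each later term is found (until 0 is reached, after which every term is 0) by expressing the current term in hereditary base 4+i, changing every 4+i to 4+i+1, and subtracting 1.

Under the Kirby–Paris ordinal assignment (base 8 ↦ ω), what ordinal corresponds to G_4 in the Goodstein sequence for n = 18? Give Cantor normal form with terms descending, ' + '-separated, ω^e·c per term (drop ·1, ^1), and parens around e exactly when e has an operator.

ω·6 + 5

i=0: 18 = 4^2 + 2 (b=4); 4→5: 5^2 + 2 = 27; 27−1 = 26
i=1: 26 = 5^2 + 1 (b=5); 5→6: 6^2 + 1 = 37; 37−1 = 36
i=2: 36 = 6^2 (b=6); 6→7: 7^2 = 49; 49−1 = 48
i=3: 48 = 6·7 + 6 (b=7); 7→8: 6·8 + 6 = 54; 54−1 = 53
i=4: 53 = 6·8 + 5 (b=8); 8→9: 6·9 + 5 = 59; 59−1 = 58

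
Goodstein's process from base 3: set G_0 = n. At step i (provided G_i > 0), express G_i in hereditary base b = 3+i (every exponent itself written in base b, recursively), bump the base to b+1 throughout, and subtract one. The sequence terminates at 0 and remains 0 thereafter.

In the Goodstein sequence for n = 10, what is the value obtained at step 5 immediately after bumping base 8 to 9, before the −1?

37

(0) 10|_3 = 3^2 + 1 ↦ 4^2 + 1|_4 = 17 ⇒ 16
(1) 16|_4 = 4^2 ↦ 5^2|_5 = 25 ⇒ 24
(2) 24|_5 = 4·5 + 4 ↦ 4·6 + 4|_6 = 28 ⇒ 27
(3) 27|_6 = 4·6 + 3 ↦ 4·7 + 3|_7 = 31 ⇒ 30
(4) 30|_7 = 4·7 + 2 ↦ 4·8 + 2|_8 = 34 ⇒ 33
(5) 33|_8 = 4·8 + 1 ↦ 4·9 + 1|_9 = 37 ⇒ 36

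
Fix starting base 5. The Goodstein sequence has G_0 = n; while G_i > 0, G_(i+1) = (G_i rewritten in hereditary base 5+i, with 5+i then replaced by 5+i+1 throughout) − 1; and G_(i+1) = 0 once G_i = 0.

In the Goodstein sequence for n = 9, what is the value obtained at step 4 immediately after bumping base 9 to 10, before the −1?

[0] 9 ≡ 5 + 4 (base 5). Lift 6: 10. −1: 9.
[1] 9 ≡ 6 + 3 (base 6). Lift 7: 10. −1: 9.
[2] 9 ≡ 7 + 2 (base 7). Lift 8: 10. −1: 9.
[3] 9 ≡ 8 + 1 (base 8). Lift 9: 10. −1: 9.
[4] 9 ≡ 9 (base 9). Lift 10: 10. −1: 9.

10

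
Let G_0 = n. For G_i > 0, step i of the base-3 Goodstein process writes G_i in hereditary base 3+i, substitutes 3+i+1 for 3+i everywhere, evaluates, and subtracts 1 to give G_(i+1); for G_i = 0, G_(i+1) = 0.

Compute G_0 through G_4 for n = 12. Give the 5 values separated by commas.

12, 19, 27, 37, 49

G_0=12  [base 3] 3^2 + 3  →[3↦4]→  4^2 + 4 = 20  −1 ⇒ G_1=19
G_1=19  [base 4] 4^2 + 3  →[4↦5]→  5^2 + 3 = 28  −1 ⇒ G_2=27
G_2=27  [base 5] 5^2 + 2  →[5↦6]→  6^2 + 2 = 38  −1 ⇒ G_3=37
G_3=37  [base 6] 6^2 + 1  →[6↦7]→  7^2 + 1 = 50  −1 ⇒ G_4=49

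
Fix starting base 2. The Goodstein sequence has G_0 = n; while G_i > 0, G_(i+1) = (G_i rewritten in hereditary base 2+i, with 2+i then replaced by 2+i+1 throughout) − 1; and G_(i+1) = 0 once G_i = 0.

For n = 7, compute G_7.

37665879

G_0=7  [base 2] 2^2 + 2 + 1  →[2↦3]→  3^3 + 3 + 1 = 31  −1 ⇒ G_1=30
G_1=30  [base 3] 3^3 + 3  →[3↦4]→  4^4 + 4 = 260  −1 ⇒ G_2=259
G_2=259  [base 4] 4^4 + 3  →[4↦5]→  5^5 + 3 = 3128  −1 ⇒ G_3=3127
G_3=3127  [base 5] 5^5 + 2  →[5↦6]→  6^6 + 2 = 46658  −1 ⇒ G_4=46657
G_4=46657  [base 6] 6^6 + 1  →[6↦7]→  7^7 + 1 = 823544  −1 ⇒ G_5=823543
G_5=823543  [base 7] 7^7  →[7↦8]→  8^8 = 16777216  −1 ⇒ G_6=16777215
G_6=16777215  [base 8] 7·8^7 + 7·8^6 + 7·8^5 + 7·8^4 + 7·8^3 + 7·8^2 + 7·8 + 7  →[8↦9]→  7·9^7 + 7·9^6 + 7·9^5 + 7·9^4 + 7·9^3 + 7·9^2 + 7·9 + 7 = 37665880  −1 ⇒ G_7=37665879
G_7=37665879  [base 9] 7·9^7 + 7·9^6 + 7·9^5 + 7·9^4 + 7·9^3 + 7·9^2 + 7·9 + 6  →[9↦10]→  7·10^7 + 7·10^6 + 7·10^5 + 7·10^4 + 7·10^3 + 7·10^2 + 7·10 + 6 = 77777776  −1 ⇒ G_8=77777775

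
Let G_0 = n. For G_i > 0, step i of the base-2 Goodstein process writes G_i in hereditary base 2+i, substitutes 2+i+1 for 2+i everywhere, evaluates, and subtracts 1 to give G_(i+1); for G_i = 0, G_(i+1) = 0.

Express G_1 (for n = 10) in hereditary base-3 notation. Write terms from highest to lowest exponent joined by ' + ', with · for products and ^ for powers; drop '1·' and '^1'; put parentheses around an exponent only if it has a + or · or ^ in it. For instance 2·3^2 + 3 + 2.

3^(3 + 1) + 2

G_0 = 10. HB_2(10) = 2^(2 + 1) + 2. Bump = 84. G_1 = 83.
G_1 = 83. HB_3(83) = 3^(3 + 1) + 2. Bump = 1026. G_2 = 1025.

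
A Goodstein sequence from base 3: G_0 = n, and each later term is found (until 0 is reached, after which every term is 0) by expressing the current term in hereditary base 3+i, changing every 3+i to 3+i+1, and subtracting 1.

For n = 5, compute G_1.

5

G_0=5  [base 3] 3 + 2  →[3↦4]→  4 + 2 = 6  −1 ⇒ G_1=5
G_1=5  [base 4] 4 + 1  →[4↦5]→  5 + 1 = 6  −1 ⇒ G_2=5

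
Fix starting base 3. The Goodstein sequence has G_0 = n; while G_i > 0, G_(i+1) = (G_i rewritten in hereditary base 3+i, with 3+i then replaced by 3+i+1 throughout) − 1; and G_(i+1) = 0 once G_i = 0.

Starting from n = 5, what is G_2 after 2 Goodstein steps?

(0) 5|_3 = 3 + 2 ↦ 4 + 2|_4 = 6 ⇒ 5
(1) 5|_4 = 4 + 1 ↦ 5 + 1|_5 = 6 ⇒ 5
(2) 5|_5 = 5 ↦ 6|_6 = 6 ⇒ 5

5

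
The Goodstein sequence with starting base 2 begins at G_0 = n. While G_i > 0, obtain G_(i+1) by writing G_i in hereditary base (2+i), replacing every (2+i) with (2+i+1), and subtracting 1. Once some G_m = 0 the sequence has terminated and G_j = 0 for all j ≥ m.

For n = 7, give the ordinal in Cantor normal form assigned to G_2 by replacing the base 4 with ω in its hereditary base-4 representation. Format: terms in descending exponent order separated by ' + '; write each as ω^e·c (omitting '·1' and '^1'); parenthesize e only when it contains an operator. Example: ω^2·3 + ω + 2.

base 2: 7 = 2^2 + 2 + 1; at 3: 3^3 + 3 + 1 = 31; next = 30
base 3: 30 = 3^3 + 3; at 4: 4^4 + 4 = 260; next = 259
base 4: 259 = 4^4 + 3; at 5: 5^5 + 3 = 3128; next = 3127

ω^ω + 3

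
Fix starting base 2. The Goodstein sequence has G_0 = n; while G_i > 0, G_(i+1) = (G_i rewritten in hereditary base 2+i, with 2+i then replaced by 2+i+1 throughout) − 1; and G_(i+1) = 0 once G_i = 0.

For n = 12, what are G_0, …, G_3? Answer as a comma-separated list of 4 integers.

(0) 12|_2 = 2^(2 + 1) + 2^2 ↦ 3^(3 + 1) + 3^3|_3 = 108 ⇒ 107
(1) 107|_3 = 3^(3 + 1) + 2·3^2 + 2·3 + 2 ↦ 4^(4 + 1) + 2·4^2 + 2·4 + 2|_4 = 1066 ⇒ 1065
(2) 1065|_4 = 4^(4 + 1) + 2·4^2 + 2·4 + 1 ↦ 5^(5 + 1) + 2·5^2 + 2·5 + 1|_5 = 15686 ⇒ 15685

12, 107, 1065, 15685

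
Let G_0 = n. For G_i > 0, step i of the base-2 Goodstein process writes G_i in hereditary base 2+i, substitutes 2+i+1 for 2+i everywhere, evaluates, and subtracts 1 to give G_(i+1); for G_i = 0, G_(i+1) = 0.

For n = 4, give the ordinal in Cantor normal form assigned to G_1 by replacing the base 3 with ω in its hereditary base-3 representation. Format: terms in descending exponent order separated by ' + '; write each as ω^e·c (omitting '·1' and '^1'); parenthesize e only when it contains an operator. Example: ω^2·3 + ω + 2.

ω^2·2 + ω·2 + 2

step 0: 4 = 2^2; sub 3 for 2: 3^3; = 27; G_1 = 27−1 = 26
step 1: 26 = 2·3^2 + 2·3 + 2; sub 4 for 3: 2·4^2 + 2·4 + 2; = 42; G_2 = 42−1 = 41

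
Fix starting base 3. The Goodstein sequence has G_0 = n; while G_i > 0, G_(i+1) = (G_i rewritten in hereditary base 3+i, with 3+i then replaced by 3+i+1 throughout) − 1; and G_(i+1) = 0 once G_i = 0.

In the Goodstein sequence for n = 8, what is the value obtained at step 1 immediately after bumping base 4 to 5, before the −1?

11

(0) 8|_3 = 2·3 + 2 ↦ 2·4 + 2|_4 = 10 ⇒ 9
(1) 9|_4 = 2·4 + 1 ↦ 2·5 + 1|_5 = 11 ⇒ 10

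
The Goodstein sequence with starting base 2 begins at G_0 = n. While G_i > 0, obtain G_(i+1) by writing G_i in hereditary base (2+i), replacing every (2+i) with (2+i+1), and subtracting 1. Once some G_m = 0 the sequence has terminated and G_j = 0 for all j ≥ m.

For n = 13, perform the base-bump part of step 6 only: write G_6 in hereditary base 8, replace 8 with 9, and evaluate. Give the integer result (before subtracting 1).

3486786856

G_0=13  [base 2] 2^(2 + 1) + 2^2 + 1  →[2↦3]→  3^(3 + 1) + 3^3 + 1 = 109  −1 ⇒ G_1=108
G_1=108  [base 3] 3^(3 + 1) + 3^3  →[3↦4]→  4^(4 + 1) + 4^4 = 1280  −1 ⇒ G_2=1279
G_2=1279  [base 4] 4^(4 + 1) + 3·4^3 + 3·4^2 + 3·4 + 3  →[4↦5]→  5^(5 + 1) + 3·5^3 + 3·5^2 + 3·5 + 3 = 16093  −1 ⇒ G_3=16092
G_3=16092  [base 5] 5^(5 + 1) + 3·5^3 + 3·5^2 + 3·5 + 2  →[5↦6]→  6^(6 + 1) + 3·6^3 + 3·6^2 + 3·6 + 2 = 280712  −1 ⇒ G_4=280711
G_4=280711  [base 6] 6^(6 + 1) + 3·6^3 + 3·6^2 + 3·6 + 1  →[6↦7]→  7^(7 + 1) + 3·7^3 + 3·7^2 + 3·7 + 1 = 5765999  −1 ⇒ G_5=5765998
G_5=5765998  [base 7] 7^(7 + 1) + 3·7^3 + 3·7^2 + 3·7  →[7↦8]→  8^(8 + 1) + 3·8^3 + 3·8^2 + 3·8 = 134219480  −1 ⇒ G_6=134219479
G_6=134219479  [base 8] 8^(8 + 1) + 3·8^3 + 3·8^2 + 2·8 + 7  →[8↦9]→  9^(9 + 1) + 3·9^3 + 3·9^2 + 2·9 + 7 = 3486786856  −1 ⇒ G_7=3486786855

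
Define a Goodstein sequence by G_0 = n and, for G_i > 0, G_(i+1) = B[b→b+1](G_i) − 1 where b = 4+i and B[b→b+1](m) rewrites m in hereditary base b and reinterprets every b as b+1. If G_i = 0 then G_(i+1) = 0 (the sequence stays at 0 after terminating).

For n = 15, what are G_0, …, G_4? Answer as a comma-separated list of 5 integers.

15, 17, 19, 21, 23

step 0: 15 = 3·4 + 3; sub 5 for 4: 3·5 + 3; = 18; G_1 = 18−1 = 17
step 1: 17 = 3·5 + 2; sub 6 for 5: 3·6 + 2; = 20; G_2 = 20−1 = 19
step 2: 19 = 3·6 + 1; sub 7 for 6: 3·7 + 1; = 22; G_3 = 22−1 = 21
step 3: 21 = 3·7; sub 8 for 7: 3·8; = 24; G_4 = 24−1 = 23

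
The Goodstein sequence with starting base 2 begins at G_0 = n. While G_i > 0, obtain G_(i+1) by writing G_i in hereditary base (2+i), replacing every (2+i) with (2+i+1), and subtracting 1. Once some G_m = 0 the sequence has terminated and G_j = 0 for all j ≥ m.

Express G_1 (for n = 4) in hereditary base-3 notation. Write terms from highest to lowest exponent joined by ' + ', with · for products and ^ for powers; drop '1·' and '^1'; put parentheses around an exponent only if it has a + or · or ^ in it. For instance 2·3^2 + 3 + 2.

step 0: 4 = 2^2; sub 3 for 2: 3^3; = 27; G_1 = 27−1 = 26
step 1: 26 = 2·3^2 + 2·3 + 2; sub 4 for 3: 2·4^2 + 2·4 + 2; = 42; G_2 = 42−1 = 41

2·3^2 + 2·3 + 2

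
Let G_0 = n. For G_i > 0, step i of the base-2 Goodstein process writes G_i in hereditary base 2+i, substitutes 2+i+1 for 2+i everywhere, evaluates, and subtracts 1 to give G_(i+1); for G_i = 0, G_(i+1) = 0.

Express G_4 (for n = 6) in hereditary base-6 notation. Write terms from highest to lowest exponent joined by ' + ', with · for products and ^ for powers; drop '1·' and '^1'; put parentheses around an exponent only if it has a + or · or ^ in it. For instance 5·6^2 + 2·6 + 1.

5·6^5 + 5·6^4 + 5·6^3 + 5·6^2 + 5·6 + 5

6 —HB2→ 2^2 + 2 —bump→ 3^3 + 3 = 30 —(−1)→ 29
29 —HB3→ 3^3 + 2 —bump→ 4^4 + 2 = 258 —(−1)→ 257
257 —HB4→ 4^4 + 1 —bump→ 5^5 + 1 = 3126 —(−1)→ 3125
3125 —HB5→ 5^5 —bump→ 6^6 = 46656 —(−1)→ 46655
46655 —HB6→ 5·6^5 + 5·6^4 + 5·6^3 + 5·6^2 + 5·6 + 5 —bump→ 5·7^5 + 5·7^4 + 5·7^3 + 5·7^2 + 5·7 + 5 = 98040 —(−1)→ 98039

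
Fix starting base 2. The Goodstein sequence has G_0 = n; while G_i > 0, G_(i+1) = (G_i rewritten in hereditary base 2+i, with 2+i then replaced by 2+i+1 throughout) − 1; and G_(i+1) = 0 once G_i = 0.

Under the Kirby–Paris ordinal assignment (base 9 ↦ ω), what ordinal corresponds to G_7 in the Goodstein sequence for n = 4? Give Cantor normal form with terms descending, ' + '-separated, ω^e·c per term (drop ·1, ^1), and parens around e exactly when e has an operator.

ω^2·2 + ω + 2

(0) 4|_2 = 2^2 ↦ 3^3|_3 = 27 ⇒ 26
(1) 26|_3 = 2·3^2 + 2·3 + 2 ↦ 2·4^2 + 2·4 + 2|_4 = 42 ⇒ 41
(2) 41|_4 = 2·4^2 + 2·4 + 1 ↦ 2·5^2 + 2·5 + 1|_5 = 61 ⇒ 60
(3) 60|_5 = 2·5^2 + 2·5 ↦ 2·6^2 + 2·6|_6 = 84 ⇒ 83
(4) 83|_6 = 2·6^2 + 6 + 5 ↦ 2·7^2 + 7 + 5|_7 = 110 ⇒ 109
(5) 109|_7 = 2·7^2 + 7 + 4 ↦ 2·8^2 + 8 + 4|_8 = 140 ⇒ 139
(6) 139|_8 = 2·8^2 + 8 + 3 ↦ 2·9^2 + 9 + 3|_9 = 174 ⇒ 173
(7) 173|_9 = 2·9^2 + 9 + 2 ↦ 2·10^2 + 10 + 2|_10 = 212 ⇒ 211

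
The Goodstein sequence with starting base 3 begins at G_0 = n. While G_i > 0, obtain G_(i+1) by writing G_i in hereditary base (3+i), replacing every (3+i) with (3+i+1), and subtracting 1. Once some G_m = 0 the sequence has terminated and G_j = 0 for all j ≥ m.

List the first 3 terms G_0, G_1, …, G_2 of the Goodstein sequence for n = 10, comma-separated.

10, 16, 24

[0] 10 ≡ 3^2 + 1 (base 3). Lift 4: 17. −1: 16.
[1] 16 ≡ 4^2 (base 4). Lift 5: 25. −1: 24.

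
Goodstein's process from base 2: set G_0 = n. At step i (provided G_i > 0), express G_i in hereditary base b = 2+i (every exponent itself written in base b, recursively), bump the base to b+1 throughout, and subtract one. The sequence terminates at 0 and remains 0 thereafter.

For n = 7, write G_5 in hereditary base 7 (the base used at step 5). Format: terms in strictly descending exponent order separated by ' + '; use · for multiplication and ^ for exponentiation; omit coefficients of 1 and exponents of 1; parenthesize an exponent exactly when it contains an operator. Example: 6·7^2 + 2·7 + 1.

7^7

step 0: 7 = 2^2 + 2 + 1; sub 3 for 2: 3^3 + 3 + 1; = 31; G_1 = 31−1 = 30
step 1: 30 = 3^3 + 3; sub 4 for 3: 4^4 + 4; = 260; G_2 = 260−1 = 259
step 2: 259 = 4^4 + 3; sub 5 for 4: 5^5 + 3; = 3128; G_3 = 3128−1 = 3127
step 3: 3127 = 5^5 + 2; sub 6 for 5: 6^6 + 2; = 46658; G_4 = 46658−1 = 46657
step 4: 46657 = 6^6 + 1; sub 7 for 6: 7^7 + 1; = 823544; G_5 = 823544−1 = 823543
step 5: 823543 = 7^7; sub 8 for 7: 8^8; = 16777216; G_6 = 16777216−1 = 16777215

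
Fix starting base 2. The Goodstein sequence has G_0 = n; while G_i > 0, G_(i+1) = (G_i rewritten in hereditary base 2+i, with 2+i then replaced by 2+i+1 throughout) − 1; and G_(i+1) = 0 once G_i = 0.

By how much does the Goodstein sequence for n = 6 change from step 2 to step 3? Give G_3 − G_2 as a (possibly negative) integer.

G_0=6  [base 2] 2^2 + 2  →[2↦3]→  3^3 + 3 = 30  −1 ⇒ G_1=29
G_1=29  [base 3] 3^3 + 2  →[3↦4]→  4^4 + 2 = 258  −1 ⇒ G_2=257
G_2=257  [base 4] 4^4 + 1  →[4↦5]→  5^5 + 1 = 3126  −1 ⇒ G_3=3125

2868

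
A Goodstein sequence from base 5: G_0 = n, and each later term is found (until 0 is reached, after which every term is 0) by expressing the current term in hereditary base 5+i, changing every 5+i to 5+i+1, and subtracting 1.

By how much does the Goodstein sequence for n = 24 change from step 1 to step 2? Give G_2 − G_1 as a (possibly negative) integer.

3

G_0=24  [base 5] 4·5 + 4  →[5↦6]→  4·6 + 4 = 28  −1 ⇒ G_1=27
G_1=27  [base 6] 4·6 + 3  →[6↦7]→  4·7 + 3 = 31  −1 ⇒ G_2=30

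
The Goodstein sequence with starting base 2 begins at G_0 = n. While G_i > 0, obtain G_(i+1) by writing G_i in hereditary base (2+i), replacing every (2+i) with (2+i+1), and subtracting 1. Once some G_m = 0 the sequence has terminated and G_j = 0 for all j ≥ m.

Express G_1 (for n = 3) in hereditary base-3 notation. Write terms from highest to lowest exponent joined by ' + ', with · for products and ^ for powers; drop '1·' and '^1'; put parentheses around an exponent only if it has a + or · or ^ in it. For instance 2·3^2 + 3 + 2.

3

step 0: 3 = 2 + 1; sub 3 for 2: 3 + 1; = 4; G_1 = 4−1 = 3
step 1: 3 = 3; sub 4 for 3: 4; = 4; G_2 = 4−1 = 3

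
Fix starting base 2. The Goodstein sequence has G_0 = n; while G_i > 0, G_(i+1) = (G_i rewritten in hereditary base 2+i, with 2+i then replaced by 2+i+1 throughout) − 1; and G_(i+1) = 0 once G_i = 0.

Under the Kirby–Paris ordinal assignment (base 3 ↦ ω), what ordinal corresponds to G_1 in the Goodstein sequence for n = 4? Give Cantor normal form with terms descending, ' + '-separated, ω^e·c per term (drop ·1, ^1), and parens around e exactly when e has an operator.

base 2: 4 = 2^2; at 3: 3^3 = 27; next = 26
base 3: 26 = 2·3^2 + 2·3 + 2; at 4: 2·4^2 + 2·4 + 2 = 42; next = 41

ω^2·2 + ω·2 + 2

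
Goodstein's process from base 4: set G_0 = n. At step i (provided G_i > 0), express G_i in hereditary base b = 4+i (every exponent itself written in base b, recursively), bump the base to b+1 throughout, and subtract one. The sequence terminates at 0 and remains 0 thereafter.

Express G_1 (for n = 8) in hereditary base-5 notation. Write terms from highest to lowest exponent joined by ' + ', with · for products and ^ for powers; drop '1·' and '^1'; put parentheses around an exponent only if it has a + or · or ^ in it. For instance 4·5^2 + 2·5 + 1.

5 + 4

[0] 8 ≡ 2·4 (base 4). Lift 5: 10. −1: 9.
[1] 9 ≡ 5 + 4 (base 5). Lift 6: 10. −1: 9.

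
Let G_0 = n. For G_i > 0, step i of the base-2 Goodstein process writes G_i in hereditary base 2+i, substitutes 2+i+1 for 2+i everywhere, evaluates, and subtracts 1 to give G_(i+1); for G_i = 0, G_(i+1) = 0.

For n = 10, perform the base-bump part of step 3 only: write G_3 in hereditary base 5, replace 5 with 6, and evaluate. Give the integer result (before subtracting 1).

279936

(0) 10|_2 = 2^(2 + 1) + 2 ↦ 3^(3 + 1) + 3|_3 = 84 ⇒ 83
(1) 83|_3 = 3^(3 + 1) + 2 ↦ 4^(4 + 1) + 2|_4 = 1026 ⇒ 1025
(2) 1025|_4 = 4^(4 + 1) + 1 ↦ 5^(5 + 1) + 1|_5 = 15626 ⇒ 15625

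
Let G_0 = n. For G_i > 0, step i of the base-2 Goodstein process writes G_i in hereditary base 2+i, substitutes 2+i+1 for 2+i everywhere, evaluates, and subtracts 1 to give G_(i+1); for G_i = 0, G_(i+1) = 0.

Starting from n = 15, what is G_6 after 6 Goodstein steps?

150994943

i=0: 15 = 2^(2 + 1) + 2^2 + 2 + 1 (b=2); 2→3: 3^(3 + 1) + 3^3 + 3 + 1 = 112; 112−1 = 111
i=1: 111 = 3^(3 + 1) + 3^3 + 3 (b=3); 3→4: 4^(4 + 1) + 4^4 + 4 = 1284; 1284−1 = 1283
i=2: 1283 = 4^(4 + 1) + 4^4 + 3 (b=4); 4→5: 5^(5 + 1) + 5^5 + 3 = 18753; 18753−1 = 18752
i=3: 18752 = 5^(5 + 1) + 5^5 + 2 (b=5); 5→6: 6^(6 + 1) + 6^6 + 2 = 326594; 326594−1 = 326593
i=4: 326593 = 6^(6 + 1) + 6^6 + 1 (b=6); 6→7: 7^(7 + 1) + 7^7 + 1 = 6588345; 6588345−1 = 6588344
i=5: 6588344 = 7^(7 + 1) + 7^7 (b=7); 7→8: 8^(8 + 1) + 8^8 = 150994944; 150994944−1 = 150994943
i=6: 150994943 = 8^(8 + 1) + 7·8^7 + 7·8^6 + 7·8^5 + 7·8^4 + 7·8^3 + 7·8^2 + 7·8 + 7 (b=8); 8→9: 9^(9 + 1) + 7·9^7 + 7·9^6 + 7·9^5 + 7·9^4 + 7·9^3 + 7·9^2 + 7·9 + 7 = 3524450281; 3524450281−1 = 3524450280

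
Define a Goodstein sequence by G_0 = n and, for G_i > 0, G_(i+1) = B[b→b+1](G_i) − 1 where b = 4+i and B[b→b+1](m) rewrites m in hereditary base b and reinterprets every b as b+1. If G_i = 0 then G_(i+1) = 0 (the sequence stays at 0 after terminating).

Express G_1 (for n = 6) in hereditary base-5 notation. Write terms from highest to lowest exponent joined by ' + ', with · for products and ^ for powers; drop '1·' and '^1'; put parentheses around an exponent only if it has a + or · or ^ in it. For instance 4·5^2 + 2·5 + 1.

5 + 1

step 0: 6 = 4 + 2; sub 5 for 4: 5 + 2; = 7; G_1 = 7−1 = 6
step 1: 6 = 5 + 1; sub 6 for 5: 6 + 1; = 7; G_2 = 7−1 = 6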